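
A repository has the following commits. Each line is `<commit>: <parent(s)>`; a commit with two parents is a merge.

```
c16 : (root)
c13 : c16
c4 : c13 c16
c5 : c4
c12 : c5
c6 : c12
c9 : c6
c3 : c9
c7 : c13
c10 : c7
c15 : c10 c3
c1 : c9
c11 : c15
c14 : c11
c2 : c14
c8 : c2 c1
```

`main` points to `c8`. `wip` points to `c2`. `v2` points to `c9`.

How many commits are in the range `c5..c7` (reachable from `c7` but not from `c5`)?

1

Reachable from c7: {c13, c16, c7}.
Reachable from c5: {c13, c16, c4, c5}.
In c7's history but not c5's: {c7} — 1 commit.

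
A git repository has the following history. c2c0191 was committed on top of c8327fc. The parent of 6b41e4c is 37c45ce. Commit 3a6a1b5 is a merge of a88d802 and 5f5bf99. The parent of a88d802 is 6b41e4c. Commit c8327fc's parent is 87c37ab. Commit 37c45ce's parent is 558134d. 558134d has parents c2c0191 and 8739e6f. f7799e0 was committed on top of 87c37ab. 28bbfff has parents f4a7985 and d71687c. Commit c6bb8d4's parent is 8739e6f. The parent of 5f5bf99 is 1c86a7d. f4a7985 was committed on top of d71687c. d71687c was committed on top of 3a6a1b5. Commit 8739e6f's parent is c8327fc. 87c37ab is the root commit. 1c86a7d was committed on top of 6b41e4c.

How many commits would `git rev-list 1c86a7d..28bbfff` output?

Reachable from 28bbfff: {1c86a7d, 28bbfff, 37c45ce, 3a6a1b5, 558134d, 5f5bf99, 6b41e4c, 8739e6f, 87c37ab, a88d802, c2c0191, c8327fc, d71687c, f4a7985}.
Reachable from 1c86a7d: {1c86a7d, 37c45ce, 558134d, 6b41e4c, 8739e6f, 87c37ab, c2c0191, c8327fc}.
In 28bbfff's history but not 1c86a7d's: {28bbfff, 3a6a1b5, 5f5bf99, a88d802, d71687c, f4a7985} — 6 commits.

6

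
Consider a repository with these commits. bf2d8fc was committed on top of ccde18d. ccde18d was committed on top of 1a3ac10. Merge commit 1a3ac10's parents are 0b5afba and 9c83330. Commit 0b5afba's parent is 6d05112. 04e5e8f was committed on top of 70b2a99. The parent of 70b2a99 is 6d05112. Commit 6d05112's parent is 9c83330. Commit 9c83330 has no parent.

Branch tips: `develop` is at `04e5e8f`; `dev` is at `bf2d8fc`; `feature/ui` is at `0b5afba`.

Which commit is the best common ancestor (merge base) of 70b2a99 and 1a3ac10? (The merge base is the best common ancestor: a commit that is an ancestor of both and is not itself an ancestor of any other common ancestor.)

6d05112

Ancestors of 70b2a99: {6d05112, 70b2a99, 9c83330}.
Ancestors of 1a3ac10: {0b5afba, 1a3ac10, 6d05112, 9c83330}.
Common ancestors: {6d05112, 9c83330}.
Among these, 6d05112 is not an ancestor of any other common ancestor — it is the merge base.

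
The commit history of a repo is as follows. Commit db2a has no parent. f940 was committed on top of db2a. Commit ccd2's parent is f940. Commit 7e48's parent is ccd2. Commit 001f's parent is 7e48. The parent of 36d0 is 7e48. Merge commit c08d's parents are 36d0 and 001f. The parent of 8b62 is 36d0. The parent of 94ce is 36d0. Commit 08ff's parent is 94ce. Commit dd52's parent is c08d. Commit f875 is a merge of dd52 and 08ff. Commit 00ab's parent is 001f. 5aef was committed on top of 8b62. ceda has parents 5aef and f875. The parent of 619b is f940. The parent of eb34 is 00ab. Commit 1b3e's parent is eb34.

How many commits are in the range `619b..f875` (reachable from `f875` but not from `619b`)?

Reachable from f875: {001f, 08ff, 36d0, 7e48, 94ce, c08d, ccd2, db2a, dd52, f875, f940}.
Reachable from 619b: {619b, db2a, f940}.
In f875's history but not 619b's: {001f, 08ff, 36d0, 7e48, 94ce, c08d, ccd2, dd52, f875} — 9 commits.

9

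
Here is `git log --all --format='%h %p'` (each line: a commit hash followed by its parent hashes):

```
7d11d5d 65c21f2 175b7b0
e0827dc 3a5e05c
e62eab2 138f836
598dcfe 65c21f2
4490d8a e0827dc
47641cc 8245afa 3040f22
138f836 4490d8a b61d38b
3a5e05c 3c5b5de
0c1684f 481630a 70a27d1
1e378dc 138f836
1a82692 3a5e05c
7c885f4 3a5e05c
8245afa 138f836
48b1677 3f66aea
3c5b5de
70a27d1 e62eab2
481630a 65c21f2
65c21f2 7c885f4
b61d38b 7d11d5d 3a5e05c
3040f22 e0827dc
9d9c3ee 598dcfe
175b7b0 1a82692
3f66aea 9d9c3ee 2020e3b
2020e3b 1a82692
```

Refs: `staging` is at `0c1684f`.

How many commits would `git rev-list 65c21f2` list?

Walking parent pointers from 65c21f2: reachable set = {3a5e05c, 3c5b5de, 65c21f2, 7c885f4}.
That is 4 commits.

4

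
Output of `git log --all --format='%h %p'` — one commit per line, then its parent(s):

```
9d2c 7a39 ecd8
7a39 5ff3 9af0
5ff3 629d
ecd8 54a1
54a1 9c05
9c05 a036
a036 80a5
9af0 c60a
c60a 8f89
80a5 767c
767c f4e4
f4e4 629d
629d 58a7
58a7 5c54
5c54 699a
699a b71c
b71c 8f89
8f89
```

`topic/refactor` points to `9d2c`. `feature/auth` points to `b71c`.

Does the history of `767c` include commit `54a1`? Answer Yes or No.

Ancestors of 767c: {58a7, 5c54, 629d, 699a, 767c, 8f89, b71c, f4e4}.
54a1 is not in that set, so it is not an ancestor of 767c.

No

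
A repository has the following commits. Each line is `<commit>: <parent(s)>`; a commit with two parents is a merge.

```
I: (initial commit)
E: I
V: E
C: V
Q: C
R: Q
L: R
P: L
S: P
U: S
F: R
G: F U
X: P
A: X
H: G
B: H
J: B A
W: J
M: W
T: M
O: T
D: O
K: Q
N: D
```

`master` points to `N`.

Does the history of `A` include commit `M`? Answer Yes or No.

No

Ancestors of A: {A, C, E, I, L, P, Q, R, V, X}.
M is not in that set, so it is not an ancestor of A.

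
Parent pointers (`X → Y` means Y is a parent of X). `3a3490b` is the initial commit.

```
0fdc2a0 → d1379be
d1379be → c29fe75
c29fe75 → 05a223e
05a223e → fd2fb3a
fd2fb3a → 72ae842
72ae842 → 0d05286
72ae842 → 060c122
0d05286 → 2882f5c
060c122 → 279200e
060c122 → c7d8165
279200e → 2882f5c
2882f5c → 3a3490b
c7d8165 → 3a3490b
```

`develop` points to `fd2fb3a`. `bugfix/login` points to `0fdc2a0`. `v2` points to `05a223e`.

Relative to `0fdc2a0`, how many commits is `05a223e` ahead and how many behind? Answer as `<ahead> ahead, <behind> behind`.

0 ahead, 3 behind

Reachable from 05a223e: {05a223e, 060c122, 0d05286, 279200e, 2882f5c, 3a3490b, 72ae842, c7d8165, fd2fb3a}.
Reachable from 0fdc2a0: {05a223e, 060c122, 0d05286, 0fdc2a0, 279200e, 2882f5c, 3a3490b, 72ae842, c29fe75, c7d8165, d1379be, fd2fb3a}.
Only in 05a223e's history (ahead): {} — 0.
Only in 0fdc2a0's history (behind): {0fdc2a0, c29fe75, d1379be} — 3.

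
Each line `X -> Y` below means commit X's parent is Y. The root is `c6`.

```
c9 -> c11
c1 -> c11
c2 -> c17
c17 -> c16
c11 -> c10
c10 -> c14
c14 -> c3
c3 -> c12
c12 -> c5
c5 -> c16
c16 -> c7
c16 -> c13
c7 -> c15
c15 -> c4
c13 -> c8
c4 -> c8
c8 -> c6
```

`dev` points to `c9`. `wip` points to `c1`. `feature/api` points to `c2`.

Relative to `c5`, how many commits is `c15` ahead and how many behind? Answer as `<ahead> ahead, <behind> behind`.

0 ahead, 4 behind

Reachable from c15: {c15, c4, c6, c8}.
Reachable from c5: {c13, c15, c16, c4, c5, c6, c7, c8}.
Only in c15's history (ahead): {} — 0.
Only in c5's history (behind): {c13, c16, c5, c7} — 4.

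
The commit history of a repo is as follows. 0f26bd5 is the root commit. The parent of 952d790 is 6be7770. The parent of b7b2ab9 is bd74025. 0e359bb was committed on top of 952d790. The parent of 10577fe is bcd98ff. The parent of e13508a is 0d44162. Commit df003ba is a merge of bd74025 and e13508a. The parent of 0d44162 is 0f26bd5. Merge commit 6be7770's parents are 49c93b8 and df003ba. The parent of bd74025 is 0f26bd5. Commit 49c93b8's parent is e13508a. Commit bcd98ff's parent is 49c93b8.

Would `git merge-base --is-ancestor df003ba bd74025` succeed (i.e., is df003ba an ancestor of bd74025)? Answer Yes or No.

Ancestors of bd74025: {0f26bd5, bd74025}.
df003ba is not in that set, so it is not an ancestor of bd74025.

No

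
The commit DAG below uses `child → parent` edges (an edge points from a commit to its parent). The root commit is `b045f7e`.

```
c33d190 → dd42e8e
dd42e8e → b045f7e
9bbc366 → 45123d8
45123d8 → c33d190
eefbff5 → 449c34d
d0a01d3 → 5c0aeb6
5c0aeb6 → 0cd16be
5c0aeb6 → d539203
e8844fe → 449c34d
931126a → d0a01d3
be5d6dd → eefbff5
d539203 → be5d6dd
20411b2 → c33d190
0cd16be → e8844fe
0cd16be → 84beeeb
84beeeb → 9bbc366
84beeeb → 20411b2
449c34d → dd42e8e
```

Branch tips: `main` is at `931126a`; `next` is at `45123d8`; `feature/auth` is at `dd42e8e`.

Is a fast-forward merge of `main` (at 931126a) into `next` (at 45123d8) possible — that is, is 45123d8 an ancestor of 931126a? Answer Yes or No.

Yes

A fast-forward from 45123d8 to 931126a is possible iff 45123d8 is an ancestor of 931126a.
Ancestors of 931126a: {0cd16be, 20411b2, 449c34d, 45123d8, 5c0aeb6, 84beeeb, 931126a, 9bbc366, b045f7e, be5d6dd, c33d190, d0a01d3, d539203, dd42e8e, e8844fe, eefbff5}.
45123d8 is among them, so fast-forward is possible.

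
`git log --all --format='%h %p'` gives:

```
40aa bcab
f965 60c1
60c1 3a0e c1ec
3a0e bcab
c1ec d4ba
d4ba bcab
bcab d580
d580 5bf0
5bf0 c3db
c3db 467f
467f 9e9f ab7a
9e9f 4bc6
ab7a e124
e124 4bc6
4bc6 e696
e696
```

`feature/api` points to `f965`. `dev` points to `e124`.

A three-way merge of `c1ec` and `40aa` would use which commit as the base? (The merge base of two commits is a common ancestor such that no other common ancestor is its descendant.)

bcab

Ancestors of c1ec: {467f, 4bc6, 5bf0, 9e9f, ab7a, bcab, c1ec, c3db, d4ba, d580, e124, e696}.
Ancestors of 40aa: {40aa, 467f, 4bc6, 5bf0, 9e9f, ab7a, bcab, c3db, d580, e124, e696}.
Common ancestors: {467f, 4bc6, 5bf0, 9e9f, ab7a, bcab, c3db, d580, e124, e696}.
Among these, bcab is not an ancestor of any other common ancestor — it is the merge base.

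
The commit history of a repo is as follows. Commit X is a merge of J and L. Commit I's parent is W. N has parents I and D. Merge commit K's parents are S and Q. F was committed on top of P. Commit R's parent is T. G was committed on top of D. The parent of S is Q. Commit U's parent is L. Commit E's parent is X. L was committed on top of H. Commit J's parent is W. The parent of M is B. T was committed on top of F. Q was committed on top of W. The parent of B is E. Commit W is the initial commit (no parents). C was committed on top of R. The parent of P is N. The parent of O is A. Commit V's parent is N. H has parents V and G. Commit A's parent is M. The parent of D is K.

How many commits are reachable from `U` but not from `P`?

Reachable from U: {D, G, H, I, K, L, N, Q, S, U, V, W}.
Reachable from P: {D, I, K, N, P, Q, S, W}.
In U's history but not P's: {G, H, L, U, V} — 5 commits.

5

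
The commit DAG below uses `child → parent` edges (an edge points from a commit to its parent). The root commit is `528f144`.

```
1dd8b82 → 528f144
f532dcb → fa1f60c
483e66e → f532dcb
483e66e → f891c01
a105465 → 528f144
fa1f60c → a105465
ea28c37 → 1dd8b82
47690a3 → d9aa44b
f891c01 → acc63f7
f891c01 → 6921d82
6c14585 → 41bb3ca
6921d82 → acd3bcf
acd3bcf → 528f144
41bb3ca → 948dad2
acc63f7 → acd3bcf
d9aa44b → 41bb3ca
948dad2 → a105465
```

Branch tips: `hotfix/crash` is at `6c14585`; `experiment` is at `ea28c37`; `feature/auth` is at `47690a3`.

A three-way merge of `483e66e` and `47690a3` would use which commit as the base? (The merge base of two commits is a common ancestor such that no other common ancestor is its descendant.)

a105465

Ancestors of 483e66e: {483e66e, 528f144, 6921d82, a105465, acc63f7, acd3bcf, f532dcb, f891c01, fa1f60c}.
Ancestors of 47690a3: {41bb3ca, 47690a3, 528f144, 948dad2, a105465, d9aa44b}.
Common ancestors: {528f144, a105465}.
Among these, a105465 is not an ancestor of any other common ancestor — it is the merge base.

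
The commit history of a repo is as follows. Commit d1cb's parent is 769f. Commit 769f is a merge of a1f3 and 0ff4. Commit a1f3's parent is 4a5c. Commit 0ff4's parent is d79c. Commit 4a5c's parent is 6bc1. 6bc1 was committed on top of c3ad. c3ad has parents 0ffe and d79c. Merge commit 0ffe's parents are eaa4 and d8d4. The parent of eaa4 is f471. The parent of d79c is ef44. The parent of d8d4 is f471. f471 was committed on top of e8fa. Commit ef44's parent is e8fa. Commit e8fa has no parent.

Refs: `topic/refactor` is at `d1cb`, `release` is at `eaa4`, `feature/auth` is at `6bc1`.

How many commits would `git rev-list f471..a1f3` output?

9

Reachable from a1f3: {0ffe, 4a5c, 6bc1, a1f3, c3ad, d79c, d8d4, e8fa, eaa4, ef44, f471}.
Reachable from f471: {e8fa, f471}.
In a1f3's history but not f471's: {0ffe, 4a5c, 6bc1, a1f3, c3ad, d79c, d8d4, eaa4, ef44} — 9 commits.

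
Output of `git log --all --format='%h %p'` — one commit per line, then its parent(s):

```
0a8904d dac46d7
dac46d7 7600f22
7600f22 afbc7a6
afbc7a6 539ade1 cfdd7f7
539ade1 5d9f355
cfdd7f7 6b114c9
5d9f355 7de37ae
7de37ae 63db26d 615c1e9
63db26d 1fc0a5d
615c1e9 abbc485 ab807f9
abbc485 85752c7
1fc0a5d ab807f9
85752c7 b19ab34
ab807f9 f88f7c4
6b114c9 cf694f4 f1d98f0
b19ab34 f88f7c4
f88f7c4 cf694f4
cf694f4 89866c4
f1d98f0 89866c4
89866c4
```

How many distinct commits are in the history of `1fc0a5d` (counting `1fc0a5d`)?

Walking parent pointers from 1fc0a5d: reachable set = {1fc0a5d, 89866c4, ab807f9, cf694f4, f88f7c4}.
That is 5 commits.

5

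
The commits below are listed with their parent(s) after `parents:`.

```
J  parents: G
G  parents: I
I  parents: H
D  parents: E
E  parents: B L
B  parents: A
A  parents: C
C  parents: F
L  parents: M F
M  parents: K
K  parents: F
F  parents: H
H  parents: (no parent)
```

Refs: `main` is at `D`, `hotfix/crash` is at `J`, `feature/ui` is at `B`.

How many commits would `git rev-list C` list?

3

Walking parent pointers from C: reachable set = {C, F, H}.
That is 3 commits.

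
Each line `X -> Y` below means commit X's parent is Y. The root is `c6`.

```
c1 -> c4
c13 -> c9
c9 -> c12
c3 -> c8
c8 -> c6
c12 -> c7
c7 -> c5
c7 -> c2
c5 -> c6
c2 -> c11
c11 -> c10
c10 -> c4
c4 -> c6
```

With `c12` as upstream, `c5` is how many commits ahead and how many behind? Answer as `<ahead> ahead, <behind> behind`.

Reachable from c5: {c5, c6}.
Reachable from c12: {c10, c11, c12, c2, c4, c5, c6, c7}.
Only in c5's history (ahead): {} — 0.
Only in c12's history (behind): {c10, c11, c12, c2, c4, c7} — 6.

0 ahead, 6 behind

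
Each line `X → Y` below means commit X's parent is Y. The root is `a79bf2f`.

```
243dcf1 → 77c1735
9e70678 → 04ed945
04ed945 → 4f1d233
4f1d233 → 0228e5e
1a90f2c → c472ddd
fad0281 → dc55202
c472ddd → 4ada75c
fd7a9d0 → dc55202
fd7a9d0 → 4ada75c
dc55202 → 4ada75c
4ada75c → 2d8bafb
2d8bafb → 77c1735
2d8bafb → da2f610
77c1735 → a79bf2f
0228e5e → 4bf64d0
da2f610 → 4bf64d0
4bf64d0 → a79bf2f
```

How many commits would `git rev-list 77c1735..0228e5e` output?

Reachable from 0228e5e: {0228e5e, 4bf64d0, a79bf2f}.
Reachable from 77c1735: {77c1735, a79bf2f}.
In 0228e5e's history but not 77c1735's: {0228e5e, 4bf64d0} — 2 commits.

2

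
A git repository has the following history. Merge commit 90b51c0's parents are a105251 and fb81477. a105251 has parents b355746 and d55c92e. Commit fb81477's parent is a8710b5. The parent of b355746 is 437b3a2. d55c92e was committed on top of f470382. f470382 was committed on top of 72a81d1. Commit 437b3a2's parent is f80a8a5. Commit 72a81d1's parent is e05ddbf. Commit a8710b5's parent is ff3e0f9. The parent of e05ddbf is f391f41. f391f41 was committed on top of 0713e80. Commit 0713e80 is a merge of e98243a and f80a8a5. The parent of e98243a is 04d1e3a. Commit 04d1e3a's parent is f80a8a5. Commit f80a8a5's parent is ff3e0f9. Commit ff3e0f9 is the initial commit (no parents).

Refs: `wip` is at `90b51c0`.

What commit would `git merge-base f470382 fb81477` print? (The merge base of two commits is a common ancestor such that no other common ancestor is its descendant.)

ff3e0f9

Ancestors of f470382: {04d1e3a, 0713e80, 72a81d1, e05ddbf, e98243a, f391f41, f470382, f80a8a5, ff3e0f9}.
Ancestors of fb81477: {a8710b5, fb81477, ff3e0f9}.
Common ancestors: {ff3e0f9}.
The only common ancestor is ff3e0f9, so it is the merge base.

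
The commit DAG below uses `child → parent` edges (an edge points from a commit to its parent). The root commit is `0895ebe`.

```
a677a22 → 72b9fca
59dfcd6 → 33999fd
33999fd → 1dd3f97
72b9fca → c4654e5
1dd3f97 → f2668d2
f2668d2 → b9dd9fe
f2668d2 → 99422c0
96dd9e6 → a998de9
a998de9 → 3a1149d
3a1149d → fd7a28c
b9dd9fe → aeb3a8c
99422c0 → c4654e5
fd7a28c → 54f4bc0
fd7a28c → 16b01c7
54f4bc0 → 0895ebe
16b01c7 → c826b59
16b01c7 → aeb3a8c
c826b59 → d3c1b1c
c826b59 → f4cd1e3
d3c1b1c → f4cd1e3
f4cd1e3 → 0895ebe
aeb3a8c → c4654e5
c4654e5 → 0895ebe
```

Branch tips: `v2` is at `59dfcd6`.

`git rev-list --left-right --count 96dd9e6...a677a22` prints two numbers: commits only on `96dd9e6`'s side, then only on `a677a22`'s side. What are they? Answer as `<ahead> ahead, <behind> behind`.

Reachable from 96dd9e6: {0895ebe, 16b01c7, 3a1149d, 54f4bc0, 96dd9e6, a998de9, aeb3a8c, c4654e5, c826b59, d3c1b1c, f4cd1e3, fd7a28c}.
Reachable from a677a22: {0895ebe, 72b9fca, a677a22, c4654e5}.
Only in 96dd9e6's history (ahead): {16b01c7, 3a1149d, 54f4bc0, 96dd9e6, a998de9, aeb3a8c, c826b59, d3c1b1c, f4cd1e3, fd7a28c} — 10.
Only in a677a22's history (behind): {72b9fca, a677a22} — 2.

10 ahead, 2 behind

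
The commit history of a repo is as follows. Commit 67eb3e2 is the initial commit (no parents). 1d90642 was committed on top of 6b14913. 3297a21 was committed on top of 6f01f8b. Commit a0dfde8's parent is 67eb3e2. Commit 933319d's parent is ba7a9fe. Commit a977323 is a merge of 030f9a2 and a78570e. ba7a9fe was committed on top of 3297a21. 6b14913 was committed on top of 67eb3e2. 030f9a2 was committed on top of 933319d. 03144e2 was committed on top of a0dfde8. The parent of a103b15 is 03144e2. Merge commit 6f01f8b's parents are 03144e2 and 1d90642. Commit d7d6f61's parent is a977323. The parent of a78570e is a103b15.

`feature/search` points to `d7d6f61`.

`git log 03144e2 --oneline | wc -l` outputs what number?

Walking parent pointers from 03144e2: reachable set = {03144e2, 67eb3e2, a0dfde8}.
That is 3 commits.

3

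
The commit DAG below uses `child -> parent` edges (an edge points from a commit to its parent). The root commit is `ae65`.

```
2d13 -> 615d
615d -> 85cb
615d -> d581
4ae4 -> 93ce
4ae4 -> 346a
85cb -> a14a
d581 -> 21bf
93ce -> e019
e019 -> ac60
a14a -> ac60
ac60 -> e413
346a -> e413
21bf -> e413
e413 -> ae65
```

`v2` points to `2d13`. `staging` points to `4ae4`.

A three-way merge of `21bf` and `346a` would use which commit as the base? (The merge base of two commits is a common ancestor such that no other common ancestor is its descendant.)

Ancestors of 21bf: {21bf, ae65, e413}.
Ancestors of 346a: {346a, ae65, e413}.
Common ancestors: {ae65, e413}.
Among these, e413 is not an ancestor of any other common ancestor — it is the merge base.

e413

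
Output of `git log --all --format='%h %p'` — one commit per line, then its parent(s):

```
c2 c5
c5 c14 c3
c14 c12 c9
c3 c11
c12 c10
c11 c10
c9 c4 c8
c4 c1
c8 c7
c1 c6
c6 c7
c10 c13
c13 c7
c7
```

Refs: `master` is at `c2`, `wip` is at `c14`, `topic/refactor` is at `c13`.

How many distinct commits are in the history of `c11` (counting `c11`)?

Walking parent pointers from c11: reachable set = {c10, c11, c13, c7}.
That is 4 commits.

4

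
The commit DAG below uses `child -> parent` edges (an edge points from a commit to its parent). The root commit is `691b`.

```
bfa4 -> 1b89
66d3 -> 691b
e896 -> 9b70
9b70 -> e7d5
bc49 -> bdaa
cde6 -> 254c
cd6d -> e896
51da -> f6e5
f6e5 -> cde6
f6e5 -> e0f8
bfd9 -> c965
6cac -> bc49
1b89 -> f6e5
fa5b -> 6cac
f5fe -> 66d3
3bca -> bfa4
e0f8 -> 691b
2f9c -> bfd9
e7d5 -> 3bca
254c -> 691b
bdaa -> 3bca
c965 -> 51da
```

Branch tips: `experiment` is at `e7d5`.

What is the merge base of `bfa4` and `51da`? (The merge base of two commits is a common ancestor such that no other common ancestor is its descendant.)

Ancestors of bfa4: {1b89, 254c, 691b, bfa4, cde6, e0f8, f6e5}.
Ancestors of 51da: {254c, 51da, 691b, cde6, e0f8, f6e5}.
Common ancestors: {254c, 691b, cde6, e0f8, f6e5}.
Among these, f6e5 is not an ancestor of any other common ancestor — it is the merge base.

f6e5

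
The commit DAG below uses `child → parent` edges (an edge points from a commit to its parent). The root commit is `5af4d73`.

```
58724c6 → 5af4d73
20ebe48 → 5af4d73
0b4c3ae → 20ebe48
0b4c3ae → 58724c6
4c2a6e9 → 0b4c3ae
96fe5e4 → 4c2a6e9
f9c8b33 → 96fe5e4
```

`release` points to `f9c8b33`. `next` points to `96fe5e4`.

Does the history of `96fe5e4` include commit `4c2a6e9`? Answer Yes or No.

Ancestors of 96fe5e4 (commits reachable by following parents): {0b4c3ae, 20ebe48, 4c2a6e9, 58724c6, 5af4d73, 96fe5e4}.
4c2a6e9 is in that set, so it is an ancestor of 96fe5e4.

Yes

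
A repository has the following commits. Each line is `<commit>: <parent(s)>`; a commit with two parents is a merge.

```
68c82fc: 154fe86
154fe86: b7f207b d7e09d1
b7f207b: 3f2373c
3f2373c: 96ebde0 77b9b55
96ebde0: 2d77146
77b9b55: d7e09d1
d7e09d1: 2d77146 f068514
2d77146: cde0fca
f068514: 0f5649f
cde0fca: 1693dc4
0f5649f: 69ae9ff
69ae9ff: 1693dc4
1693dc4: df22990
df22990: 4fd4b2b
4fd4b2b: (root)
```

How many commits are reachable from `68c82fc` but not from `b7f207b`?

2

Reachable from 68c82fc: {0f5649f, 154fe86, 1693dc4, 2d77146, 3f2373c, 4fd4b2b, 68c82fc, 69ae9ff, 77b9b55, 96ebde0, b7f207b, cde0fca, d7e09d1, df22990, f068514}.
Reachable from b7f207b: {0f5649f, 1693dc4, 2d77146, 3f2373c, 4fd4b2b, 69ae9ff, 77b9b55, 96ebde0, b7f207b, cde0fca, d7e09d1, df22990, f068514}.
In 68c82fc's history but not b7f207b's: {154fe86, 68c82fc} — 2 commits.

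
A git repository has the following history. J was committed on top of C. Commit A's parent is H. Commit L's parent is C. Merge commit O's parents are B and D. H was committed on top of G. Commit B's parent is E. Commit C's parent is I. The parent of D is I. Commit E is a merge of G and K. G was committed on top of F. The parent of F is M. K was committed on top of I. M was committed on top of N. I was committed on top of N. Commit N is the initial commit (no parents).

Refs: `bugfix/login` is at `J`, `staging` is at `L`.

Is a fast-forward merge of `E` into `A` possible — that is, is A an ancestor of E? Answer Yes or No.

A fast-forward from A to E is possible iff A is an ancestor of E.
Ancestors of E: {E, F, G, I, K, M, N}.
A is not among them, so fast-forward is not possible.

No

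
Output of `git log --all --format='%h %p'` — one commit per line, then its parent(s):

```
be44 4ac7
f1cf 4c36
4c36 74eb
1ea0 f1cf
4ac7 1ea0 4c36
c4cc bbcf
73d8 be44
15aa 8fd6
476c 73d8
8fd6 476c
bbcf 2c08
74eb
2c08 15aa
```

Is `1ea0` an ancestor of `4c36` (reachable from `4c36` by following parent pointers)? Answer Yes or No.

No

Ancestors of 4c36: {4c36, 74eb}.
1ea0 is not in that set, so it is not an ancestor of 4c36.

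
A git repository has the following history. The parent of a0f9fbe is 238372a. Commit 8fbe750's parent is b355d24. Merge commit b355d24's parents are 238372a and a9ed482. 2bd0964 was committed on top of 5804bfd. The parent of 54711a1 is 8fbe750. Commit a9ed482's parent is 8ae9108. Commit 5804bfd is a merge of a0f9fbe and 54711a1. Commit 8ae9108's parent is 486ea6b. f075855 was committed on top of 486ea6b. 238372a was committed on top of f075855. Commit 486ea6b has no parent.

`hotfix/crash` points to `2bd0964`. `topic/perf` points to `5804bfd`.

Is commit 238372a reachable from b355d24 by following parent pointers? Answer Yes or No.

Yes

Ancestors of b355d24 (commits reachable by following parents): {238372a, 486ea6b, 8ae9108, a9ed482, b355d24, f075855}.
238372a is in that set, so it is an ancestor of b355d24.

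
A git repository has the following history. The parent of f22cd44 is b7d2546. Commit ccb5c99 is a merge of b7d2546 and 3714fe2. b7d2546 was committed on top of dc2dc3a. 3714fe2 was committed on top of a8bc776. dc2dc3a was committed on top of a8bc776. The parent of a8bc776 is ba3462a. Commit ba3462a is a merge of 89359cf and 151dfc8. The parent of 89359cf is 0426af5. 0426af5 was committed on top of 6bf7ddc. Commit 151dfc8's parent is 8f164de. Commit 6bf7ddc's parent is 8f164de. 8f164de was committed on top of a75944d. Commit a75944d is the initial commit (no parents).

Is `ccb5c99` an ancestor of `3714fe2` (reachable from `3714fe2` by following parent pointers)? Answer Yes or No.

No

Ancestors of 3714fe2: {0426af5, 151dfc8, 3714fe2, 6bf7ddc, 89359cf, 8f164de, a75944d, a8bc776, ba3462a}.
ccb5c99 is not in that set, so it is not an ancestor of 3714fe2.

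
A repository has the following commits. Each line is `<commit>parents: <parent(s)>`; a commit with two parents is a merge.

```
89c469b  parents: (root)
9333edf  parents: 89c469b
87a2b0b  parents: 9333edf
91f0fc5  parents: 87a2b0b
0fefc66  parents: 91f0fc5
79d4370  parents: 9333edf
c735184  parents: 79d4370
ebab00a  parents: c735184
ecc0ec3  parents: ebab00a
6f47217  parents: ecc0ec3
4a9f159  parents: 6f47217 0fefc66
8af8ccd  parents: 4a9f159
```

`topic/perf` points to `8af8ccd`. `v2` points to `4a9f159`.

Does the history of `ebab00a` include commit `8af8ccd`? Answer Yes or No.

Ancestors of ebab00a: {79d4370, 89c469b, 9333edf, c735184, ebab00a}.
8af8ccd is not in that set, so it is not an ancestor of ebab00a.

No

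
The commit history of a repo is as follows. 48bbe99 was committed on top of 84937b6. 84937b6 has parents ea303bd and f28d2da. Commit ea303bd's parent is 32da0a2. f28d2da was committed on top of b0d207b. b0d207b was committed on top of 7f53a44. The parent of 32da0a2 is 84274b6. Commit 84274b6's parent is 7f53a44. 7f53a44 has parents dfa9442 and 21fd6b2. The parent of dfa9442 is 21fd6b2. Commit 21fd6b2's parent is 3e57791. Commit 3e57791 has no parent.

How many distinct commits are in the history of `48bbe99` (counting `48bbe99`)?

Walking parent pointers from 48bbe99: reachable set = {21fd6b2, 32da0a2, 3e57791, 48bbe99, 7f53a44, 84274b6, 84937b6, b0d207b, dfa9442, ea303bd, f28d2da}.
That is 11 commits.

11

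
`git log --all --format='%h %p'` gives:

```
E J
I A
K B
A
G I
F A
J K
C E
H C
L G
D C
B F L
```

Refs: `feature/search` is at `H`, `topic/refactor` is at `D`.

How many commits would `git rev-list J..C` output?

2

Reachable from C: {A, B, C, E, F, G, I, J, K, L}.
Reachable from J: {A, B, F, G, I, J, K, L}.
In C's history but not J's: {C, E} — 2 commits.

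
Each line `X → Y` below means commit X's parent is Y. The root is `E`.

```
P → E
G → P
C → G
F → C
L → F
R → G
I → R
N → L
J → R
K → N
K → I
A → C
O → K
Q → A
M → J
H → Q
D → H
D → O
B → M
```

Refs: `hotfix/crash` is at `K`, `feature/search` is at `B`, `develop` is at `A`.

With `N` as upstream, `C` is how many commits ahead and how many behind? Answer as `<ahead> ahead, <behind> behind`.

Reachable from C: {C, E, G, P}.
Reachable from N: {C, E, F, G, L, N, P}.
Only in C's history (ahead): {} — 0.
Only in N's history (behind): {F, L, N} — 3.

0 ahead, 3 behind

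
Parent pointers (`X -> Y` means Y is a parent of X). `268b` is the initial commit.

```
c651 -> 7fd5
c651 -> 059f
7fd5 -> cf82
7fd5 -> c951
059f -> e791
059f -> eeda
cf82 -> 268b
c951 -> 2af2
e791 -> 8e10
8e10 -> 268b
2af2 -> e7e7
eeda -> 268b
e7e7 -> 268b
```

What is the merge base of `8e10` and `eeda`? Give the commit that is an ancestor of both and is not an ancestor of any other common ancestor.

268b

Ancestors of 8e10: {268b, 8e10}.
Ancestors of eeda: {268b, eeda}.
Common ancestors: {268b}.
The only common ancestor is 268b, so it is the merge base.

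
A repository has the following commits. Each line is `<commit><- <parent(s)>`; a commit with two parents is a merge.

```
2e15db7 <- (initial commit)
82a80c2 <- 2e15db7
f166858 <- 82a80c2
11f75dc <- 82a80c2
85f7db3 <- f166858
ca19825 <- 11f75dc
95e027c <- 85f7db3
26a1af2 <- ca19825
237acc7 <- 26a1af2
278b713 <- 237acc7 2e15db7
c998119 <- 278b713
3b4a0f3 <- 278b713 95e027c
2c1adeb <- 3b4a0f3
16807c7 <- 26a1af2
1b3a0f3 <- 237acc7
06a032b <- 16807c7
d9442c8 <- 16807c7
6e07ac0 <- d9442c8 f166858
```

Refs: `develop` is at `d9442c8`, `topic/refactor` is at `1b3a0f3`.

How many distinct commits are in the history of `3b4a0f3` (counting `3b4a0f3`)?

11

Walking parent pointers from 3b4a0f3: reachable set = {11f75dc, 237acc7, 26a1af2, 278b713, 2e15db7, 3b4a0f3, 82a80c2, 85f7db3, 95e027c, ca19825, f166858}.
That is 11 commits.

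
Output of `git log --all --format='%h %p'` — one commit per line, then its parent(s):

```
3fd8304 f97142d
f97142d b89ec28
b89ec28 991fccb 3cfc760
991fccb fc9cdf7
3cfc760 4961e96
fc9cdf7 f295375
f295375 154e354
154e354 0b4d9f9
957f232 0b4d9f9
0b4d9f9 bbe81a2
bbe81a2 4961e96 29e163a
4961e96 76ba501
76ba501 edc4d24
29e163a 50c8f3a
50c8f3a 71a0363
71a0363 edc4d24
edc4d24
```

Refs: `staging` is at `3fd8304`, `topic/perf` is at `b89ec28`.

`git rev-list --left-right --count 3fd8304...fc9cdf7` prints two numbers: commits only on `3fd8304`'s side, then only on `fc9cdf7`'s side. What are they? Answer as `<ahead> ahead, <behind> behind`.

5 ahead, 0 behind

Reachable from 3fd8304: {0b4d9f9, 154e354, 29e163a, 3cfc760, 3fd8304, 4961e96, 50c8f3a, 71a0363, 76ba501, 991fccb, b89ec28, bbe81a2, edc4d24, f295375, f97142d, fc9cdf7}.
Reachable from fc9cdf7: {0b4d9f9, 154e354, 29e163a, 4961e96, 50c8f3a, 71a0363, 76ba501, bbe81a2, edc4d24, f295375, fc9cdf7}.
Only in 3fd8304's history (ahead): {3cfc760, 3fd8304, 991fccb, b89ec28, f97142d} — 5.
Only in fc9cdf7's history (behind): {} — 0.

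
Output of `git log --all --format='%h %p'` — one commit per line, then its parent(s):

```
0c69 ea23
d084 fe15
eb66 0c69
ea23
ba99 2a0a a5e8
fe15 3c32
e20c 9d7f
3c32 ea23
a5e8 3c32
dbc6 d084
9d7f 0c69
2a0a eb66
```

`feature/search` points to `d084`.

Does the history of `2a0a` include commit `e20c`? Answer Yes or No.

No

Ancestors of 2a0a: {0c69, 2a0a, ea23, eb66}.
e20c is not in that set, so it is not an ancestor of 2a0a.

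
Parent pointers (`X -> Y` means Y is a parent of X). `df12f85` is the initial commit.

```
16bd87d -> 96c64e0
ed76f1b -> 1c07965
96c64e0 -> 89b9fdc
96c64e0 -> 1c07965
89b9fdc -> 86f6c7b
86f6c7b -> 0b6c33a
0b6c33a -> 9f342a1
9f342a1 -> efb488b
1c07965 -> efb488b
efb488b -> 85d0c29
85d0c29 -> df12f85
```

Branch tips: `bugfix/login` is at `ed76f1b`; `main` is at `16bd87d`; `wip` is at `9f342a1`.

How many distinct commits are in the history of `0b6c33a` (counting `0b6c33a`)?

5

Walking parent pointers from 0b6c33a: reachable set = {0b6c33a, 85d0c29, 9f342a1, df12f85, efb488b}.
That is 5 commits.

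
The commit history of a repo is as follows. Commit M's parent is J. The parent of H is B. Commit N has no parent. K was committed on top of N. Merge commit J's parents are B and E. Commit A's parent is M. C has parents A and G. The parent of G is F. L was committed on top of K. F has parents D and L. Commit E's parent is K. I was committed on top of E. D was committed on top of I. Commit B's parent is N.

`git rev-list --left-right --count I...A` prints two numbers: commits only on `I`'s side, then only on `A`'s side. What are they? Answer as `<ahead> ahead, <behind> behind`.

1 ahead, 4 behind

Reachable from I: {E, I, K, N}.
Reachable from A: {A, B, E, J, K, M, N}.
Only in I's history (ahead): {I} — 1.
Only in A's history (behind): {A, B, J, M} — 4.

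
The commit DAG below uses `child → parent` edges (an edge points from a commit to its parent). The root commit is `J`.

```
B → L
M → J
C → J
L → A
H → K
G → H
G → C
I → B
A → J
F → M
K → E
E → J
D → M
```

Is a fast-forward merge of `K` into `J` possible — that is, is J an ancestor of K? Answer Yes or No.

Yes

A fast-forward from J to K is possible iff J is an ancestor of K.
Ancestors of K: {E, J, K}.
J is among them, so fast-forward is possible.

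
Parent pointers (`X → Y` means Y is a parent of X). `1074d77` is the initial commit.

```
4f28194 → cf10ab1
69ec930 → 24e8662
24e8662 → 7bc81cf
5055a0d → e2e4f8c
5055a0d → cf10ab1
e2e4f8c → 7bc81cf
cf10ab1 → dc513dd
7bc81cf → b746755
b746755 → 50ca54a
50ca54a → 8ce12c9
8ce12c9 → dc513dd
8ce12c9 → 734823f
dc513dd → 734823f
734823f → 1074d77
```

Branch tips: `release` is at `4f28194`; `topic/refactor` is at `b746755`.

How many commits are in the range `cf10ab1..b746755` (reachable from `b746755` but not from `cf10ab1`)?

Reachable from b746755: {1074d77, 50ca54a, 734823f, 8ce12c9, b746755, dc513dd}.
Reachable from cf10ab1: {1074d77, 734823f, cf10ab1, dc513dd}.
In b746755's history but not cf10ab1's: {50ca54a, 8ce12c9, b746755} — 3 commits.

3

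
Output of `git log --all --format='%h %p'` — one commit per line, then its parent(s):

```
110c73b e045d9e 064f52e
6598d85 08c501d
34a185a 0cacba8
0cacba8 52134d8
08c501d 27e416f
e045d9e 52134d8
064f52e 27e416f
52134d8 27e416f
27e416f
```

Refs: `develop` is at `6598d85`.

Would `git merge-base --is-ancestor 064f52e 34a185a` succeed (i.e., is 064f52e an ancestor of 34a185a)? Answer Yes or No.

No

Ancestors of 34a185a: {0cacba8, 27e416f, 34a185a, 52134d8}.
064f52e is not in that set, so it is not an ancestor of 34a185a.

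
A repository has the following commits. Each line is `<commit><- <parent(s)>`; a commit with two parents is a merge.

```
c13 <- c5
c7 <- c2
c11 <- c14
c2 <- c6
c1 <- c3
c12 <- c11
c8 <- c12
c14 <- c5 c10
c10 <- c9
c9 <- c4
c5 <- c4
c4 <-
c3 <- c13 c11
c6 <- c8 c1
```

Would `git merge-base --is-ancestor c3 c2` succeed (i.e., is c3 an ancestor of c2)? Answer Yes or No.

Yes

Ancestors of c2 (commits reachable by following parents): {c1, c10, c11, c12, c13, c14, c2, c3, c4, c5, c6, c8, c9}.
c3 is in that set, so it is an ancestor of c2.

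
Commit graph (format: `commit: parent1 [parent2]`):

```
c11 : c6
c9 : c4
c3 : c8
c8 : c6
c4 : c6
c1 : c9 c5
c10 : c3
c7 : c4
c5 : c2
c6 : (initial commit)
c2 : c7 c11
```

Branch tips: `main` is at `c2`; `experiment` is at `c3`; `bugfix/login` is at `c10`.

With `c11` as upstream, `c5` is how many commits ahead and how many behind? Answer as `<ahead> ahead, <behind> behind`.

Reachable from c5: {c11, c2, c4, c5, c6, c7}.
Reachable from c11: {c11, c6}.
Only in c5's history (ahead): {c2, c4, c5, c7} — 4.
Only in c11's history (behind): {} — 0.

4 ahead, 0 behind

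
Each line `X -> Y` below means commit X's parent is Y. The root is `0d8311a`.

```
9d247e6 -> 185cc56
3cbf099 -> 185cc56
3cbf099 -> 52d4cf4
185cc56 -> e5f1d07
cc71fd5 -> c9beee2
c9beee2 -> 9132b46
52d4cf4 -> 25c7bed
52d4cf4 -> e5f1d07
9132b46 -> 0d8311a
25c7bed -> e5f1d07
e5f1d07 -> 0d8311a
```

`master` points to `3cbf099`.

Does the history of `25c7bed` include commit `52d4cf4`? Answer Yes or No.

Ancestors of 25c7bed: {0d8311a, 25c7bed, e5f1d07}.
52d4cf4 is not in that set, so it is not an ancestor of 25c7bed.

No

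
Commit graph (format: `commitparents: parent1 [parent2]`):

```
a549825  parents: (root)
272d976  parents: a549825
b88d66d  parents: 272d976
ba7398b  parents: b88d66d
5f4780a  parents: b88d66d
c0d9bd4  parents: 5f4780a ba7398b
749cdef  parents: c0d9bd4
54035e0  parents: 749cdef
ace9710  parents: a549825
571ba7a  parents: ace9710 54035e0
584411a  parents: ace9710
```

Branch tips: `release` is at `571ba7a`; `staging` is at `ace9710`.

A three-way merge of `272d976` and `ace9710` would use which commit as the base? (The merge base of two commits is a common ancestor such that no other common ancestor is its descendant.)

Ancestors of 272d976: {272d976, a549825}.
Ancestors of ace9710: {a549825, ace9710}.
Common ancestors: {a549825}.
The only common ancestor is a549825, so it is the merge base.

a549825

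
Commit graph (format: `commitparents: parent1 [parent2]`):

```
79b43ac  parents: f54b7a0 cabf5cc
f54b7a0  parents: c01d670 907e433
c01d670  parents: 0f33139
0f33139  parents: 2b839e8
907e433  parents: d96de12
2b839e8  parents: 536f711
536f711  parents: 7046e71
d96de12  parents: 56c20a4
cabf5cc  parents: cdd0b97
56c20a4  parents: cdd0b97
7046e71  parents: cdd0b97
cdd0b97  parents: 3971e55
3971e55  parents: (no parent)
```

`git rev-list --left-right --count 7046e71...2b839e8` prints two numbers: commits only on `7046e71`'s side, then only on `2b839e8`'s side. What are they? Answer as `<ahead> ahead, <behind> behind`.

Reachable from 7046e71: {3971e55, 7046e71, cdd0b97}.
Reachable from 2b839e8: {2b839e8, 3971e55, 536f711, 7046e71, cdd0b97}.
Only in 7046e71's history (ahead): {} — 0.
Only in 2b839e8's history (behind): {2b839e8, 536f711} — 2.

0 ahead, 2 behind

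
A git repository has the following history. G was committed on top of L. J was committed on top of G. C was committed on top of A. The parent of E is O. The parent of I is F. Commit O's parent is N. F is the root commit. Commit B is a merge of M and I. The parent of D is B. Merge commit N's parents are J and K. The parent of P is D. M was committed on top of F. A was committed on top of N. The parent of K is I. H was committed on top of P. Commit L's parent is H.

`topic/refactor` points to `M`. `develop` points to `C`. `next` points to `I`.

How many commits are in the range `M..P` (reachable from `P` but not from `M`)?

4

Reachable from P: {B, D, F, I, M, P}.
Reachable from M: {F, M}.
In P's history but not M's: {B, D, I, P} — 4 commits.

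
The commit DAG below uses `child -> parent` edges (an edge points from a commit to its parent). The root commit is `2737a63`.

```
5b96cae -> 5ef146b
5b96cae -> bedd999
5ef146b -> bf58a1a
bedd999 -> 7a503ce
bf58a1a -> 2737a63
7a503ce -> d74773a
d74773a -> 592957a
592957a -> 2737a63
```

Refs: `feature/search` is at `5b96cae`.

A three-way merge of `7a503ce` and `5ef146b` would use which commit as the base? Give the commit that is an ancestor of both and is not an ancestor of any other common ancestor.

Ancestors of 7a503ce: {2737a63, 592957a, 7a503ce, d74773a}.
Ancestors of 5ef146b: {2737a63, 5ef146b, bf58a1a}.
Common ancestors: {2737a63}.
The only common ancestor is 2737a63, so it is the merge base.

2737a63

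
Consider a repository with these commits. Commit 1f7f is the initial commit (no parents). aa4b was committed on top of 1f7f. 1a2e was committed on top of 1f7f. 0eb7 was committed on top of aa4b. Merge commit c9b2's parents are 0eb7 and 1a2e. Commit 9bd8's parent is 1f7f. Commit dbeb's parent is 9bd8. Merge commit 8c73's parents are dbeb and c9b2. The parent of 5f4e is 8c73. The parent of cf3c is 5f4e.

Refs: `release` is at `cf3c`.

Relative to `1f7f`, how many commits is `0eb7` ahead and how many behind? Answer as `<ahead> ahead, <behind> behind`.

Reachable from 0eb7: {0eb7, 1f7f, aa4b}.
Reachable from 1f7f: {1f7f}.
Only in 0eb7's history (ahead): {0eb7, aa4b} — 2.
Only in 1f7f's history (behind): {} — 0.

2 ahead, 0 behind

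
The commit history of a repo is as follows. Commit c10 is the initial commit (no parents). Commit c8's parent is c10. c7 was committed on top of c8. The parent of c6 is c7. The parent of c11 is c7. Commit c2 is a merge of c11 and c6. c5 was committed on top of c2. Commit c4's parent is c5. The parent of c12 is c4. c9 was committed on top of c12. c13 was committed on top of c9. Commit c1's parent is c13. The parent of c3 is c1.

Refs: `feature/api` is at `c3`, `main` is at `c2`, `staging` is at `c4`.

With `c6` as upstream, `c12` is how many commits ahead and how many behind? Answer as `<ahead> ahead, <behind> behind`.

Reachable from c12: {c10, c11, c12, c2, c4, c5, c6, c7, c8}.
Reachable from c6: {c10, c6, c7, c8}.
Only in c12's history (ahead): {c11, c12, c2, c4, c5} — 5.
Only in c6's history (behind): {} — 0.

5 ahead, 0 behind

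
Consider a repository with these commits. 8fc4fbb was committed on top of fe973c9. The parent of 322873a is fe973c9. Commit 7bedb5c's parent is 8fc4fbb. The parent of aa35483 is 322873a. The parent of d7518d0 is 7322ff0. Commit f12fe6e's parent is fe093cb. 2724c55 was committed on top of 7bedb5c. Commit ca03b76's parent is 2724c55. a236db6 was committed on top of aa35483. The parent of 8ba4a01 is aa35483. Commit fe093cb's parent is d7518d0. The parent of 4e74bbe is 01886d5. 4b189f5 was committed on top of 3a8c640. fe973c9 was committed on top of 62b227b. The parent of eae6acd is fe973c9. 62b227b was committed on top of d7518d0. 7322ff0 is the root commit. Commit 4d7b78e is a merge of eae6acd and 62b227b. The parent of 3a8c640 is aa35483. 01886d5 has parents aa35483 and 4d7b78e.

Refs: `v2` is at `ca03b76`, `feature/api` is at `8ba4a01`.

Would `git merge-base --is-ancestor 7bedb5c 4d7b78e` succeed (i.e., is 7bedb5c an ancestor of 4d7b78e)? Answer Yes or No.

Ancestors of 4d7b78e: {4d7b78e, 62b227b, 7322ff0, d7518d0, eae6acd, fe973c9}.
7bedb5c is not in that set, so it is not an ancestor of 4d7b78e.

No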